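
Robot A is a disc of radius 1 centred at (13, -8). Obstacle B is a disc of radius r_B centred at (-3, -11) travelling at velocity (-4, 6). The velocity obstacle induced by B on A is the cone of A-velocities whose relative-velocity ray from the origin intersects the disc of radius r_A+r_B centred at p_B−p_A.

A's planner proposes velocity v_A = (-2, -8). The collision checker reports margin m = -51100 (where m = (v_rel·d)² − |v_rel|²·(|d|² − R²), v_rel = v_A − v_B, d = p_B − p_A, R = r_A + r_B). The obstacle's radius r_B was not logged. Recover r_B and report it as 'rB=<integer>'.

m = -51100
d = (-16, -3);  v_rel = (2, -14),  |v_rel|² = 200
v_rel×d = (2)·(-3) − (-14)·(-16) = -230
since m = R²·200 − (-230)²:  R² = (52900 + -51100) / 200 = 9
R = √9 = 3  ⇒  r_B = 3 − 1 = 2

rB=2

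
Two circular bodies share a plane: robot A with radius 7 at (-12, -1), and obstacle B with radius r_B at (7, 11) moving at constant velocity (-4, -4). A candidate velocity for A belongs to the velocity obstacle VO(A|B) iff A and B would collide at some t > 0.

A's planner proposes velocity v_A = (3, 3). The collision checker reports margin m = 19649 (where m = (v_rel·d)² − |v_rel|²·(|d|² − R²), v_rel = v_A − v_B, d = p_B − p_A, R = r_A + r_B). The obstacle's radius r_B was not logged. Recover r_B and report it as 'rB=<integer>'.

m = 19649
d = (19, 12);  v_rel = (7, 7),  |v_rel|² = 98
v_rel×d = (7)·(12) − (7)·(19) = -49
since m = R²·98 − (-49)²:  R² = (2401 + 19649) / 98 = 225
R = √225 = 15  ⇒  r_B = 15 − 7 = 8

rB=8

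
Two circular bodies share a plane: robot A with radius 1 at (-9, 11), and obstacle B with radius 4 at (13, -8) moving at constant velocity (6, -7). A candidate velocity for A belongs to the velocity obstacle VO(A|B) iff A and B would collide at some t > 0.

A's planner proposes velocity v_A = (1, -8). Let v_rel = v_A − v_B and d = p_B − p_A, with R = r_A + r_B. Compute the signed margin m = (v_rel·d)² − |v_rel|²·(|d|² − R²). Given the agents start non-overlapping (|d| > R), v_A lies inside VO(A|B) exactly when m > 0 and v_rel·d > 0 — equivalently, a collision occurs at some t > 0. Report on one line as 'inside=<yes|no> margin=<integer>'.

d = (22, -19),  |d|² = 845;  R = 1+4 = 5,  c = 845−5² = 820
v_rel = (-5, -1),  |v_rel|² = 26;  v_rel·d = (-5)·(22) + (-1)·(-19) = -91
26·t² + 182·t + 820 = 0  ⇒  m = (-91)² − 26·820 = -13039
m = -13039 < 0,  v_rel·d = -91 < 0  ⇒  outside

inside=no margin=-13039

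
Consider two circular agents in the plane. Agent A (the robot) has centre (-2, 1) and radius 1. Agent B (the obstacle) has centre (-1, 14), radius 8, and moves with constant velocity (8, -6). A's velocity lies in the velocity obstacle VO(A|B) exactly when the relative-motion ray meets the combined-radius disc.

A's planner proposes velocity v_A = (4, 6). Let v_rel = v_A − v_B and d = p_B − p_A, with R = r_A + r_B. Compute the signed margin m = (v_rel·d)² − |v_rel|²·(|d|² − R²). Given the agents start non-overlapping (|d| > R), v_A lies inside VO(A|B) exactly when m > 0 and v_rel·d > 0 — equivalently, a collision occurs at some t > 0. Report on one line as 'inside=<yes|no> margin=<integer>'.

d = (1, 13),  |d|² = 170;  R = 1+8 = 9,  c = 170−9² = 89
v_rel = (-4, 12),  |v_rel|² = 160;  v_rel·d = (-4)·(1) + (12)·(13) = 152
160·t² − 304·t + 89 = 0  ⇒  m = 152² − 160·89 = 8864
m = 8864 > 0,  v_rel·d = 152 > 0  ⇒  inside

inside=yes margin=8864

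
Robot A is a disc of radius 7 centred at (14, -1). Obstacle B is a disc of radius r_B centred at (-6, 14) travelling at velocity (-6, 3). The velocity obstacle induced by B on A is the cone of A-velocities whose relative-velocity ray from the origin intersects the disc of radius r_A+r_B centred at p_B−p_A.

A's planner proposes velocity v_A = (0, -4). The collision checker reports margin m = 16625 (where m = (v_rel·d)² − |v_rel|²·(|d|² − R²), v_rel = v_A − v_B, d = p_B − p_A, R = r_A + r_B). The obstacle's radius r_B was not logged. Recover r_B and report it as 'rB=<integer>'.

m = 16625
d = (-20, 15);  v_rel = (6, -7),  |v_rel|² = 85
v_rel×d = (6)·(15) − (-7)·(-20) = -50
since m = R²·85 − (-50)²:  R² = (2500 + 16625) / 85 = 225
R = √225 = 15  ⇒  r_B = 15 − 7 = 8

rB=8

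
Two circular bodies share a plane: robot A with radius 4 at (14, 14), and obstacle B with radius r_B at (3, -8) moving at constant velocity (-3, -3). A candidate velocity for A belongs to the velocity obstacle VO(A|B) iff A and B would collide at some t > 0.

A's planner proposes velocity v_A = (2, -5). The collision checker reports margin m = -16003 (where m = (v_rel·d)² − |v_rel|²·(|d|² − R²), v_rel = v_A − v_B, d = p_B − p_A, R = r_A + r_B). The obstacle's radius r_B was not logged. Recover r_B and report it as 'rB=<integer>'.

m = -16003
d = (-11, -22);  v_rel = (5, -2),  |v_rel|² = 29
v_rel×d = (5)·(-22) − (-2)·(-11) = -132
since m = R²·29 − (-132)²:  R² = (17424 + -16003) / 29 = 49
R = √49 = 7  ⇒  r_B = 7 − 4 = 3

rB=3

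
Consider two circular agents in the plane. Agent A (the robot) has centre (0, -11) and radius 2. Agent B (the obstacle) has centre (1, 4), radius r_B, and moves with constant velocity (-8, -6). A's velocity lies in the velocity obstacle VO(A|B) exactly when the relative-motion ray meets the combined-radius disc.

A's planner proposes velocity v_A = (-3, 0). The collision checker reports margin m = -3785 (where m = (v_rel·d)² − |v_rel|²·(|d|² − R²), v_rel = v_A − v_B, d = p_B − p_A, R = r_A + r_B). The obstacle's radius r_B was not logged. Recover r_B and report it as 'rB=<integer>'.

m = -3785
d = (1, 15);  v_rel = (5, 6),  |v_rel|² = 61
v_rel×d = (5)·(15) − (6)·(1) = 69
since m = R²·61 − 69²:  R² = (4761 + -3785) / 61 = 16
R = √16 = 4  ⇒  r_B = 4 − 2 = 2

rB=2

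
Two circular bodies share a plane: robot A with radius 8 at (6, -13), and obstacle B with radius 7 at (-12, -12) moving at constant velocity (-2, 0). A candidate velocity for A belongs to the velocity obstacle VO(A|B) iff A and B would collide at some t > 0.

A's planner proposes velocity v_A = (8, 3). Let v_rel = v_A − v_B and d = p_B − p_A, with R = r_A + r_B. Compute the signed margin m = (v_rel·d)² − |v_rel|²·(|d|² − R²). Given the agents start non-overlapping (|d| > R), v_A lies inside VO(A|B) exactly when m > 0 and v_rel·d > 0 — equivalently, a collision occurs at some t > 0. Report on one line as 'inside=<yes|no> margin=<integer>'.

d = (-18, 1),  |d|² = 325;  R = 8+7 = 15,  c = 325−15² = 100
v_rel = (10, 3),  |v_rel|² = 109;  v_rel·d = (10)·(-18) + (3)·(1) = -177
109·t² + 354·t + 100 = 0  ⇒  m = (-177)² − 109·100 = 20429
m = 20429 > 0,  v_rel·d = -177 < 0  ⇒  outside

inside=no margin=20429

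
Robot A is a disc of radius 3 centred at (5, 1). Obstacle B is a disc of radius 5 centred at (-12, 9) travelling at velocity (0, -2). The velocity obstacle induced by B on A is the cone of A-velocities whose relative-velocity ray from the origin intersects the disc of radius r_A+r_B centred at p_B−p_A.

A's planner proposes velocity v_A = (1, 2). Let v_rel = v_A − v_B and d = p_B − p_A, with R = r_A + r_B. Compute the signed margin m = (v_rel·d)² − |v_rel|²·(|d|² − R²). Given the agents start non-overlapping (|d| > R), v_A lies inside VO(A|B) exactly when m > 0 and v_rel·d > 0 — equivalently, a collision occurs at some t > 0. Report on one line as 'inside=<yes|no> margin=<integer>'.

d = (-17, 8),  |d|² = 353;  R = 3+5 = 8,  c = 353−8² = 289
v_rel = (1, 4),  |v_rel|² = 17;  v_rel·d = (1)·(-17) + (4)·(8) = 15
17·t² − 30·t + 289 = 0  ⇒  m = 15² − 17·289 = -4688
m = -4688 < 0,  v_rel·d = 15 > 0  ⇒  outside

inside=no margin=-4688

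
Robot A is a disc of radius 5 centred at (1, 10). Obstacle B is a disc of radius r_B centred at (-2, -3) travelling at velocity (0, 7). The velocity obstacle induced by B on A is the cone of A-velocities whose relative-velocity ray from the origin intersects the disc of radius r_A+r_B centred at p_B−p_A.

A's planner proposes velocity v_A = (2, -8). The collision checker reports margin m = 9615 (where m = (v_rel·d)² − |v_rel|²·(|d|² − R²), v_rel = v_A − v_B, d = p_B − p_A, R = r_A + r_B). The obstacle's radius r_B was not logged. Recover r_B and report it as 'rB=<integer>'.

m = 9615
d = (-3, -13);  v_rel = (2, -15),  |v_rel|² = 229
v_rel×d = (2)·(-13) − (-15)·(-3) = -71
since m = R²·229 − (-71)²:  R² = (5041 + 9615) / 229 = 64
R = √64 = 8  ⇒  r_B = 8 − 5 = 3

rB=3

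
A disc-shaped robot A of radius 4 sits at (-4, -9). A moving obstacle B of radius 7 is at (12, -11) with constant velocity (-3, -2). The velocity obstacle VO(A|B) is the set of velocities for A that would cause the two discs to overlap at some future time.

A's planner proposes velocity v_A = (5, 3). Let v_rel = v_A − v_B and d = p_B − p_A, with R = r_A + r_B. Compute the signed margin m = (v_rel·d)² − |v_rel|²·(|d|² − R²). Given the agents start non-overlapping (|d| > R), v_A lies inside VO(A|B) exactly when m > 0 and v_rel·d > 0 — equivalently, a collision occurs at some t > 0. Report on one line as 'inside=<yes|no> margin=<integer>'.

d = (16, -2),  |d|² = 260;  R = 4+7 = 11,  c = 260−11² = 139
v_rel = (8, 5),  |v_rel|² = 89;  v_rel·d = (8)·(16) + (5)·(-2) = 118
89·t² − 236·t + 139 = 0  ⇒  m = 118² − 89·139 = 1553
m = 1553 > 0,  v_rel·d = 118 > 0  ⇒  inside

inside=yes margin=1553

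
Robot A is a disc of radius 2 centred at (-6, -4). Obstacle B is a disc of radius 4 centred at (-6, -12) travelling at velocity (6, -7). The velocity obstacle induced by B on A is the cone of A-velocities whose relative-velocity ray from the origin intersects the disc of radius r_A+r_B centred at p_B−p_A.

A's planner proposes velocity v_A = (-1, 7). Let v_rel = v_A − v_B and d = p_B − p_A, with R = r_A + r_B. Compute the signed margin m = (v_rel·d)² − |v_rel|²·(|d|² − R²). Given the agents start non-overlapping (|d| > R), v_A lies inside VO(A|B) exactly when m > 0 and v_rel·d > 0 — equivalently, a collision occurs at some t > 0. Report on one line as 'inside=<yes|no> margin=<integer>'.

d = (0, -8),  |d|² = 64;  R = 2+4 = 6,  c = 64−6² = 28
v_rel = (-7, 14),  |v_rel|² = 245;  v_rel·d = (-7)·(0) + (14)·(-8) = -112
245·t² + 224·t + 28 = 0  ⇒  m = (-112)² − 245·28 = 5684
m = 5684 > 0,  v_rel·d = -112 < 0  ⇒  outside

inside=no margin=5684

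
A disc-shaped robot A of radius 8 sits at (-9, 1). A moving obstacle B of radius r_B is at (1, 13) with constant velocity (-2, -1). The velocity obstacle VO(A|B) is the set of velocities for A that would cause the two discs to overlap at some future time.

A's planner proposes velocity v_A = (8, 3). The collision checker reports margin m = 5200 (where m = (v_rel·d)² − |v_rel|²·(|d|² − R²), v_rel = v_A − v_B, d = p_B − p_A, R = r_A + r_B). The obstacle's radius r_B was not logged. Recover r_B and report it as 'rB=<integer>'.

m = 5200
d = (10, 12);  v_rel = (10, 4),  |v_rel|² = 116
v_rel×d = (10)·(12) − (4)·(10) = 80
since m = R²·116 − 80²:  R² = (6400 + 5200) / 116 = 100
R = √100 = 10  ⇒  r_B = 10 − 8 = 2

rB=2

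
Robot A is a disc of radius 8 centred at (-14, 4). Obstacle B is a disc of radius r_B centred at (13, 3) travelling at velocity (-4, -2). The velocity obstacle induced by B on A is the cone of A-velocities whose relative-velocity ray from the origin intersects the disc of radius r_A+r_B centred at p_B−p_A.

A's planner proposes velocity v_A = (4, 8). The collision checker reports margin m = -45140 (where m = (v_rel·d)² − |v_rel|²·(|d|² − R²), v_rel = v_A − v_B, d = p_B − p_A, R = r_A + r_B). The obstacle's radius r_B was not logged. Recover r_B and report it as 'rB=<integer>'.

m = -45140
d = (27, -1);  v_rel = (8, 10),  |v_rel|² = 164
v_rel×d = (8)·(-1) − (10)·(27) = -278
since m = R²·164 − (-278)²:  R² = (77284 + -45140) / 164 = 196
R = √196 = 14  ⇒  r_B = 14 − 8 = 6

rB=6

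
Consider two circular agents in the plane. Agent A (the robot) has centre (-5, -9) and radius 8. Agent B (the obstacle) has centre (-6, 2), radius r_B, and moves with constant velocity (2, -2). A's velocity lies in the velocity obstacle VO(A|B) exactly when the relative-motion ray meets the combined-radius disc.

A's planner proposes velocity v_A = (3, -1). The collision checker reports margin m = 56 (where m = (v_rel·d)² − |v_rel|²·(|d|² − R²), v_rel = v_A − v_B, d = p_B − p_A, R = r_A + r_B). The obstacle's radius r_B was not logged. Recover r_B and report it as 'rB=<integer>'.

m = 56
d = (-1, 11);  v_rel = (1, 1),  |v_rel|² = 2
v_rel×d = (1)·(11) − (1)·(-1) = 12
since m = R²·2 − 12²:  R² = (144 + 56) / 2 = 100
R = √100 = 10  ⇒  r_B = 10 − 8 = 2

rB=2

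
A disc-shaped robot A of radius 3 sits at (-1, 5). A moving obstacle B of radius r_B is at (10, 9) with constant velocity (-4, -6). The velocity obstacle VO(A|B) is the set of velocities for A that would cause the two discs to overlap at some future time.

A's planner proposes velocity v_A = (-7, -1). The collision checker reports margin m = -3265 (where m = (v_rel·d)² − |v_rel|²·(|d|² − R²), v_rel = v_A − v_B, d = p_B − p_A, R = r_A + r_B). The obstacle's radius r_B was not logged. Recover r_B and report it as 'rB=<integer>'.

m = -3265
d = (11, 4);  v_rel = (-3, 5),  |v_rel|² = 34
v_rel×d = (-3)·(4) − (5)·(11) = -67
since m = R²·34 − (-67)²:  R² = (4489 + -3265) / 34 = 36
R = √36 = 6  ⇒  r_B = 6 − 3 = 3

rB=3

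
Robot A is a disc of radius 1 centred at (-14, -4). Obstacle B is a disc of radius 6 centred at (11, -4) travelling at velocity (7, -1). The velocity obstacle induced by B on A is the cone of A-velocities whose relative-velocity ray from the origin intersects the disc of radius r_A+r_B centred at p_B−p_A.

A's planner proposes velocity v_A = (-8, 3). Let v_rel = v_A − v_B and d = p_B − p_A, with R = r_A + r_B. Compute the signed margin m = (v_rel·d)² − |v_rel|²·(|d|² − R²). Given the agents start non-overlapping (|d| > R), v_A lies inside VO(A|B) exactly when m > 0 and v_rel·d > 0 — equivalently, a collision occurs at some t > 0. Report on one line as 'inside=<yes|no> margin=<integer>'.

d = (25, 0),  |d|² = 625;  R = 1+6 = 7,  c = 625−7² = 576
v_rel = (-15, 4),  |v_rel|² = 241;  v_rel·d = (-15)·(25) + (4)·(0) = -375
241·t² + 750·t + 576 = 0  ⇒  m = (-375)² − 241·576 = 1809
m = 1809 > 0,  v_rel·d = -375 < 0  ⇒  outside

inside=no margin=1809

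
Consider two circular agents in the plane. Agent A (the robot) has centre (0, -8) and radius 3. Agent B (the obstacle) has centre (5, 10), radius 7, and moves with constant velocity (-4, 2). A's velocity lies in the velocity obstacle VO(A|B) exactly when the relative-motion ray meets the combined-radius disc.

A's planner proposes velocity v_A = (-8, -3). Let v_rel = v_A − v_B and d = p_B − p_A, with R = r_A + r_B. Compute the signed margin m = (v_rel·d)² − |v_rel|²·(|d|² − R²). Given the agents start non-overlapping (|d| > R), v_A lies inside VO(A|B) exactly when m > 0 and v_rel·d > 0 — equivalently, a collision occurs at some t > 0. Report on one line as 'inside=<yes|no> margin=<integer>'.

d = (5, 18),  |d|² = 349;  R = 3+7 = 10,  c = 349−10² = 249
v_rel = (-4, -5),  |v_rel|² = 41;  v_rel·d = (-4)·(5) + (-5)·(18) = -110
41·t² + 220·t + 249 = 0  ⇒  m = (-110)² − 41·249 = 1891
m = 1891 > 0,  v_rel·d = -110 < 0  ⇒  outside

inside=no margin=1891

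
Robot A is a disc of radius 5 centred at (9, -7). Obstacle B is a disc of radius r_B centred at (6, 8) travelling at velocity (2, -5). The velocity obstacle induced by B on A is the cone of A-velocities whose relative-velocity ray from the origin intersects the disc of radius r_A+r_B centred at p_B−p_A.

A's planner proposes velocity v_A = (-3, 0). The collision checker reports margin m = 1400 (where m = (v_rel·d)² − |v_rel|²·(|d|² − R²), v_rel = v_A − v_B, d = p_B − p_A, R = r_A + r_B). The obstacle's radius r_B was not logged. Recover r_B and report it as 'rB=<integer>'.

m = 1400
d = (-3, 15);  v_rel = (-5, 5),  |v_rel|² = 50
v_rel×d = (-5)·(15) − (5)·(-3) = -60
since m = R²·50 − (-60)²:  R² = (3600 + 1400) / 50 = 100
R = √100 = 10  ⇒  r_B = 10 − 5 = 5

rB=5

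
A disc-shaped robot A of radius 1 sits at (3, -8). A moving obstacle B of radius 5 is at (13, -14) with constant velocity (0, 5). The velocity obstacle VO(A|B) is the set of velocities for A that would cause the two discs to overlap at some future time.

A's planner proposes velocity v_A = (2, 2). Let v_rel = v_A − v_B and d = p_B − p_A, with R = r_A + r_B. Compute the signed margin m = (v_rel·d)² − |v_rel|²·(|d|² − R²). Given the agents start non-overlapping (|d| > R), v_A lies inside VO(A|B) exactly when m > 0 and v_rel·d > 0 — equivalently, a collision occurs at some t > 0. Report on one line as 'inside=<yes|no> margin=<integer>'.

d = (10, -6),  |d|² = 136;  R = 1+5 = 6,  c = 136−6² = 100
v_rel = (2, -3),  |v_rel|² = 13;  v_rel·d = (2)·(10) + (-3)·(-6) = 38
13·t² − 76·t + 100 = 0  ⇒  m = 38² − 13·100 = 144
m = 144 > 0,  v_rel·d = 38 > 0  ⇒  inside

inside=yes margin=144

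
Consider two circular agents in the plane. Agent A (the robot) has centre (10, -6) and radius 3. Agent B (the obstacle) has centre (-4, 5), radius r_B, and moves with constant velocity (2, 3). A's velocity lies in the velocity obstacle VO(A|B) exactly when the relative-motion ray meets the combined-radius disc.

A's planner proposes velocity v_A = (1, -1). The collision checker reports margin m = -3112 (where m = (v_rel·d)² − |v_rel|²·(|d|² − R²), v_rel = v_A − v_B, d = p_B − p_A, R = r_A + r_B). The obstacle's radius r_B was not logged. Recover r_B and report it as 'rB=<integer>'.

m = -3112
d = (-14, 11);  v_rel = (-1, -4),  |v_rel|² = 17
v_rel×d = (-1)·(11) − (-4)·(-14) = -67
since m = R²·17 − (-67)²:  R² = (4489 + -3112) / 17 = 81
R = √81 = 9  ⇒  r_B = 9 − 3 = 6

rB=6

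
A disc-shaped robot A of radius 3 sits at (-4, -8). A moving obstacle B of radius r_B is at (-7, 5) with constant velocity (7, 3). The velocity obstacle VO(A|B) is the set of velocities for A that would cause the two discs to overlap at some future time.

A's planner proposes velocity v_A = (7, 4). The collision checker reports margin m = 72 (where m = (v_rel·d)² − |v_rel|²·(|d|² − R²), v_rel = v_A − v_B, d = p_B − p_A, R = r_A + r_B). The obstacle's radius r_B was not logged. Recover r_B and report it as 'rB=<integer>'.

m = 72
d = (-3, 13);  v_rel = (0, 1),  |v_rel|² = 1
v_rel×d = (0)·(13) − (1)·(-3) = 3
since m = R²·1 − 3²:  R² = (9 + 72) / 1 = 81
R = √81 = 9  ⇒  r_B = 9 − 3 = 6

rB=6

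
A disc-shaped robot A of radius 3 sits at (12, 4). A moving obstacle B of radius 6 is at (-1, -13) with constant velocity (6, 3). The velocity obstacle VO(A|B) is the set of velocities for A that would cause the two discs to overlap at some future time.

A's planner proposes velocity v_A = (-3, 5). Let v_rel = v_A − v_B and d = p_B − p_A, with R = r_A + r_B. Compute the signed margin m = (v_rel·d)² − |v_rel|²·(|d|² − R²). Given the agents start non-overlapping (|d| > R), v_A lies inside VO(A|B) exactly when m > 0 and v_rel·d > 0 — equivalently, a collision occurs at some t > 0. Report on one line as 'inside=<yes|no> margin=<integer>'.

d = (-13, -17),  |d|² = 458;  R = 3+6 = 9,  c = 458−9² = 377
v_rel = (-9, 2),  |v_rel|² = 85;  v_rel·d = (-9)·(-13) + (2)·(-17) = 83
85·t² − 166·t + 377 = 0  ⇒  m = 83² − 85·377 = -25156
m = -25156 < 0,  v_rel·d = 83 > 0  ⇒  outside

inside=no margin=-25156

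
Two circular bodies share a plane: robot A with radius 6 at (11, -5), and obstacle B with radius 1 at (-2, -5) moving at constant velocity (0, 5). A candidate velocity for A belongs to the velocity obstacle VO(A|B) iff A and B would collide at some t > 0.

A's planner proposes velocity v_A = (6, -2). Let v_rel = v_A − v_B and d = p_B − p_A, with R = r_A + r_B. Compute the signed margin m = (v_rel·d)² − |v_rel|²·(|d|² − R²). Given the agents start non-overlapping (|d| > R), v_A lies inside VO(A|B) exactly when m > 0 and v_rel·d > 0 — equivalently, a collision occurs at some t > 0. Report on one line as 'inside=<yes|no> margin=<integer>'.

d = (-13, 0),  |d|² = 169;  R = 6+1 = 7,  c = 169−7² = 120
v_rel = (6, -7),  |v_rel|² = 85;  v_rel·d = (6)·(-13) + (-7)·(0) = -78
85·t² + 156·t + 120 = 0  ⇒  m = (-78)² − 85·120 = -4116
m = -4116 < 0,  v_rel·d = -78 < 0  ⇒  outside

inside=no margin=-4116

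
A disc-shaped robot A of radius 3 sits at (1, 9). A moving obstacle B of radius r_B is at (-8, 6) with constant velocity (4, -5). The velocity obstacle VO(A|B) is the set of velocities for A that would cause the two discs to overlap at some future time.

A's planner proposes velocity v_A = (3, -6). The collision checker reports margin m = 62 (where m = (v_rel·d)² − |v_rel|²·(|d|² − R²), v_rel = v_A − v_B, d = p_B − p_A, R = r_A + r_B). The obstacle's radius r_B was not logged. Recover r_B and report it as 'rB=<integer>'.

m = 62
d = (-9, -3);  v_rel = (-1, -1),  |v_rel|² = 2
v_rel×d = (-1)·(-3) − (-1)·(-9) = -6
since m = R²·2 − (-6)²:  R² = (36 + 62) / 2 = 49
R = √49 = 7  ⇒  r_B = 7 − 3 = 4

rB=4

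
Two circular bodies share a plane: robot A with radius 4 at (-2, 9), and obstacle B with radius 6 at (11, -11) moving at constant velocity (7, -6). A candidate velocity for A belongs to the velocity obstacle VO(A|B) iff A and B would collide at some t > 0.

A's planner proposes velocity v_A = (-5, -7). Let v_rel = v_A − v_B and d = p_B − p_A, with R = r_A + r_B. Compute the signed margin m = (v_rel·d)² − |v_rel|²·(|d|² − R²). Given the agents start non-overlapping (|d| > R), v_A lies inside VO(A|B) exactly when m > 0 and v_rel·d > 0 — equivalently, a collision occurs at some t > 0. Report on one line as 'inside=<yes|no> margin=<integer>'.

d = (13, -20),  |d|² = 569;  R = 4+6 = 10,  c = 569−10² = 469
v_rel = (-12, -1),  |v_rel|² = 145;  v_rel·d = (-12)·(13) + (-1)·(-20) = -136
145·t² + 272·t + 469 = 0  ⇒  m = (-136)² − 145·469 = -49509
m = -49509 < 0,  v_rel·d = -136 < 0  ⇒  outside

inside=no margin=-49509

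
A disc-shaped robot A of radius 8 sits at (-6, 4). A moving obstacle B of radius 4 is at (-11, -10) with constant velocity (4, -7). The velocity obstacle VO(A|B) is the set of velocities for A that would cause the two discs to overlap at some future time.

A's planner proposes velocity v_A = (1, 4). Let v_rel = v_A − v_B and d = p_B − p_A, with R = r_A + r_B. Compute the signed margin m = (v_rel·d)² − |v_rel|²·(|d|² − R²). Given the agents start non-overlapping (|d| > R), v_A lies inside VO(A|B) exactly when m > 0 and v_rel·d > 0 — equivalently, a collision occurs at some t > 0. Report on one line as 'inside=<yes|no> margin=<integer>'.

d = (-5, -14),  |d|² = 221;  R = 8+4 = 12,  c = 221−12² = 77
v_rel = (-3, 11),  |v_rel|² = 130;  v_rel·d = (-3)·(-5) + (11)·(-14) = -139
130·t² + 278·t + 77 = 0  ⇒  m = (-139)² − 130·77 = 9311
m = 9311 > 0,  v_rel·d = -139 < 0  ⇒  outside

inside=no margin=9311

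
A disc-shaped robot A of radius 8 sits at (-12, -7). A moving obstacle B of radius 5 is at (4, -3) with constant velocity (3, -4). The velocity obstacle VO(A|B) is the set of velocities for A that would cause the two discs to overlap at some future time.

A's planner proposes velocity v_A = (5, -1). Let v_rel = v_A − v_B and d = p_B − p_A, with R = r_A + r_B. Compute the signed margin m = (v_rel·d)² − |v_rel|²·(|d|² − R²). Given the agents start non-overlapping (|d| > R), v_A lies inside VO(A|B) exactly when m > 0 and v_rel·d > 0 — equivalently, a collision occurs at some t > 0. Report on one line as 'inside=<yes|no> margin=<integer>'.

d = (16, 4),  |d|² = 272;  R = 8+5 = 13,  c = 272−13² = 103
v_rel = (2, 3),  |v_rel|² = 13;  v_rel·d = (2)·(16) + (3)·(4) = 44
13·t² − 88·t + 103 = 0  ⇒  m = 44² − 13·103 = 597
m = 597 > 0,  v_rel·d = 44 > 0  ⇒  inside

inside=yes margin=597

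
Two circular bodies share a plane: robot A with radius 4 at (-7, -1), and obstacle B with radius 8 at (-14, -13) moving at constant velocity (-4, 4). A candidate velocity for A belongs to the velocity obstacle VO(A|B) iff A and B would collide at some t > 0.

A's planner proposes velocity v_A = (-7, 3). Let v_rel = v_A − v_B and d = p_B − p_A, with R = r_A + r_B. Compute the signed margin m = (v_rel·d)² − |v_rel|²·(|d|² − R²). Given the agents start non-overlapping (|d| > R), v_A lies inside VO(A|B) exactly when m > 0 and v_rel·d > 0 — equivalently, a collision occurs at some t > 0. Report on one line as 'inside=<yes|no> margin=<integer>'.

d = (-7, -12),  |d|² = 193;  R = 4+8 = 12,  c = 193−12² = 49
v_rel = (-3, -1),  |v_rel|² = 10;  v_rel·d = (-3)·(-7) + (-1)·(-12) = 33
10·t² − 66·t + 49 = 0  ⇒  m = 33² − 10·49 = 599
m = 599 > 0,  v_rel·d = 33 > 0  ⇒  inside

inside=yes margin=599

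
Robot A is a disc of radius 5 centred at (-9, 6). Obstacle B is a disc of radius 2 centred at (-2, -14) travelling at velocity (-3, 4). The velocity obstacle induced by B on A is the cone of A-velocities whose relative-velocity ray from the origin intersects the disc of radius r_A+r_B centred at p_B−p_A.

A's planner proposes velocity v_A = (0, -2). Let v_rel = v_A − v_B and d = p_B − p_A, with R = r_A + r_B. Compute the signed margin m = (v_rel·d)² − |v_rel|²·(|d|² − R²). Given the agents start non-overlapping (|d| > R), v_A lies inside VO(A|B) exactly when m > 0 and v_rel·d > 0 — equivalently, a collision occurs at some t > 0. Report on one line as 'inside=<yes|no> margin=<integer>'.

d = (7, -20),  |d|² = 449;  R = 5+2 = 7,  c = 449−7² = 400
v_rel = (3, -6),  |v_rel|² = 45;  v_rel·d = (3)·(7) + (-6)·(-20) = 141
45·t² − 282·t + 400 = 0  ⇒  m = 141² − 45·400 = 1881
m = 1881 > 0,  v_rel·d = 141 > 0  ⇒  inside

inside=yes margin=1881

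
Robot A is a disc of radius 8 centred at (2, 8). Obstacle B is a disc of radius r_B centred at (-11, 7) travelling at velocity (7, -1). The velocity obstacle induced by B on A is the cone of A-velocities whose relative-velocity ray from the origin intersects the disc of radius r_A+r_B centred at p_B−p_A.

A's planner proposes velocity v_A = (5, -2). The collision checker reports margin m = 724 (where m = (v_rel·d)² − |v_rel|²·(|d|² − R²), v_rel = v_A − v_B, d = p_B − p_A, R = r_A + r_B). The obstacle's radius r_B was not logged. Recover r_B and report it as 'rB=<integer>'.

m = 724
d = (-13, -1);  v_rel = (-2, -1),  |v_rel|² = 5
v_rel×d = (-2)·(-1) − (-1)·(-13) = -11
since m = R²·5 − (-11)²:  R² = (121 + 724) / 5 = 169
R = √169 = 13  ⇒  r_B = 13 − 8 = 5

rB=5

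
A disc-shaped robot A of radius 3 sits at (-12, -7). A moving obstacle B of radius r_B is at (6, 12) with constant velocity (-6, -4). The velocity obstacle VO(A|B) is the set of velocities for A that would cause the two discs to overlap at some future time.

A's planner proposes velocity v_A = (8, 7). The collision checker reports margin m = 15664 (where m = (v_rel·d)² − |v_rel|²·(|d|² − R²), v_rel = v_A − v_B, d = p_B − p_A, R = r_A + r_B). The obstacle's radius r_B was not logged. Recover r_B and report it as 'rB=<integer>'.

m = 15664
d = (18, 19);  v_rel = (14, 11),  |v_rel|² = 317
v_rel×d = (14)·(19) − (11)·(18) = 68
since m = R²·317 − 68²:  R² = (4624 + 15664) / 317 = 64
R = √64 = 8  ⇒  r_B = 8 − 3 = 5

rB=5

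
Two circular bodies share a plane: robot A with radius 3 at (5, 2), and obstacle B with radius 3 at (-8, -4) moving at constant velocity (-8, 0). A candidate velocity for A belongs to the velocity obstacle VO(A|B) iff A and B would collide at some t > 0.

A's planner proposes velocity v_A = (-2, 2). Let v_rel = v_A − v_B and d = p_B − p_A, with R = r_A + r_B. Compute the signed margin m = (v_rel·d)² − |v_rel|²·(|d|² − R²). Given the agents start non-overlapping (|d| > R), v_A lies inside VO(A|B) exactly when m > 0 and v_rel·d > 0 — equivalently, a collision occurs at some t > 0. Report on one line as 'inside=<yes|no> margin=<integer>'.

d = (-13, -6),  |d|² = 205;  R = 3+3 = 6,  c = 205−6² = 169
v_rel = (6, 2),  |v_rel|² = 40;  v_rel·d = (6)·(-13) + (2)·(-6) = -90
40·t² + 180·t + 169 = 0  ⇒  m = (-90)² − 40·169 = 1340
m = 1340 > 0,  v_rel·d = -90 < 0  ⇒  outside

inside=no margin=1340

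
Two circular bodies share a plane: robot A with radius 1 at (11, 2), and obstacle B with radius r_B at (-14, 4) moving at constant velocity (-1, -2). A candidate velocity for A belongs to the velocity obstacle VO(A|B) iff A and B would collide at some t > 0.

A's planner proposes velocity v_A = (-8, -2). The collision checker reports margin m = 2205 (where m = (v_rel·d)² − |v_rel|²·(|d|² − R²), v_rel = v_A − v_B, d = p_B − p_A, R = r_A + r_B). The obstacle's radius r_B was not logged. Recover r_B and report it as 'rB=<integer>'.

m = 2205
d = (-25, 2);  v_rel = (-7, 0),  |v_rel|² = 49
v_rel×d = (-7)·(2) − (0)·(-25) = -14
since m = R²·49 − (-14)²:  R² = (196 + 2205) / 49 = 49
R = √49 = 7  ⇒  r_B = 7 − 1 = 6

rB=6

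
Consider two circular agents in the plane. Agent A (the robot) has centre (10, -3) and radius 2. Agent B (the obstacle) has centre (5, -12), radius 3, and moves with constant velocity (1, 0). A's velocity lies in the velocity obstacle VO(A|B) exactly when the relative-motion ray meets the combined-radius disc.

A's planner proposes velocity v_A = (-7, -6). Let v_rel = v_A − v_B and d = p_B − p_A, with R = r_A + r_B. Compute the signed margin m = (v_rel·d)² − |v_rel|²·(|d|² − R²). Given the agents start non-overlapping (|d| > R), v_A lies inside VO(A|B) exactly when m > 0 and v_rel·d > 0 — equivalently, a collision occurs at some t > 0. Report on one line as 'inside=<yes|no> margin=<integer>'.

d = (-5, -9),  |d|² = 106;  R = 2+3 = 5,  c = 106−5² = 81
v_rel = (-8, -6),  |v_rel|² = 100;  v_rel·d = (-8)·(-5) + (-6)·(-9) = 94
100·t² − 188·t + 81 = 0  ⇒  m = 94² − 100·81 = 736
m = 736 > 0,  v_rel·d = 94 > 0  ⇒  inside

inside=yes margin=736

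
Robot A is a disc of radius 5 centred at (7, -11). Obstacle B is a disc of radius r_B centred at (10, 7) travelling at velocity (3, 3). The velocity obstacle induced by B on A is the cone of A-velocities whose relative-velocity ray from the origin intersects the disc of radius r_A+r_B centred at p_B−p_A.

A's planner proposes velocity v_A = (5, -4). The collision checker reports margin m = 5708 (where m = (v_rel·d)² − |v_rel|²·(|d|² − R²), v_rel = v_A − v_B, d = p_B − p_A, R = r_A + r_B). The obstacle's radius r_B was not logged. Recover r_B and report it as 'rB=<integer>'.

m = 5708
d = (3, 18);  v_rel = (2, -7),  |v_rel|² = 53
v_rel×d = (2)·(18) − (-7)·(3) = 57
since m = R²·53 − 57²:  R² = (3249 + 5708) / 53 = 169
R = √169 = 13  ⇒  r_B = 13 − 5 = 8

rB=8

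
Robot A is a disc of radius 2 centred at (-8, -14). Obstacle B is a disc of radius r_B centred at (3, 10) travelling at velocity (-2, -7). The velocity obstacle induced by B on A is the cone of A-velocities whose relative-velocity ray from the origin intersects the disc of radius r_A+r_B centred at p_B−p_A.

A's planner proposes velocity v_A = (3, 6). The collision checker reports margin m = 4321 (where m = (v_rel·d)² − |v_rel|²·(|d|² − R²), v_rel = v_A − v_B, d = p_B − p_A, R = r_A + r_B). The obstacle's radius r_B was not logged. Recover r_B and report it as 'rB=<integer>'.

m = 4321
d = (11, 24);  v_rel = (5, 13),  |v_rel|² = 194
v_rel×d = (5)·(24) − (13)·(11) = -23
since m = R²·194 − (-23)²:  R² = (529 + 4321) / 194 = 25
R = √25 = 5  ⇒  r_B = 5 − 2 = 3

rB=3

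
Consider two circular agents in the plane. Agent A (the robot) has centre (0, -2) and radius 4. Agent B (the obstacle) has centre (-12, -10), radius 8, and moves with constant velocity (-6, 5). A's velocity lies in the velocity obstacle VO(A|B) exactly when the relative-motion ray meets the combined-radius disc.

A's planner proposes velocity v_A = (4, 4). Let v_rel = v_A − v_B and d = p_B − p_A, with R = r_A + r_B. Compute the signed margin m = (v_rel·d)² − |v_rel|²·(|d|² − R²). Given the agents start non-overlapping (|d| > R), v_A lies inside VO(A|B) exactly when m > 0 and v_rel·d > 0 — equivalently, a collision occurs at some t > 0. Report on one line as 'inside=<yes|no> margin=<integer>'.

d = (-12, -8),  |d|² = 208;  R = 4+8 = 12,  c = 208−12² = 64
v_rel = (10, -1),  |v_rel|² = 101;  v_rel·d = (10)·(-12) + (-1)·(-8) = -112
101·t² + 224·t + 64 = 0  ⇒  m = (-112)² − 101·64 = 6080
m = 6080 > 0,  v_rel·d = -112 < 0  ⇒  outside

inside=no margin=6080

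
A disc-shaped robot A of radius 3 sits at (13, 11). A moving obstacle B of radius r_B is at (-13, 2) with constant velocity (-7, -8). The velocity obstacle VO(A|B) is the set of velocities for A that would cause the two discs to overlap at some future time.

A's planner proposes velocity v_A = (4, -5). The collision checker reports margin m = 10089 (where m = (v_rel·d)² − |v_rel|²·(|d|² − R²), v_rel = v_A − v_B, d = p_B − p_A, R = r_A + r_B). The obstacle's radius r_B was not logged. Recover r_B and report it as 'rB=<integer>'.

m = 10089
d = (-26, -9);  v_rel = (11, 3),  |v_rel|² = 130
v_rel×d = (11)·(-9) − (3)·(-26) = -21
since m = R²·130 − (-21)²:  R² = (441 + 10089) / 130 = 81
R = √81 = 9  ⇒  r_B = 9 − 3 = 6

rB=6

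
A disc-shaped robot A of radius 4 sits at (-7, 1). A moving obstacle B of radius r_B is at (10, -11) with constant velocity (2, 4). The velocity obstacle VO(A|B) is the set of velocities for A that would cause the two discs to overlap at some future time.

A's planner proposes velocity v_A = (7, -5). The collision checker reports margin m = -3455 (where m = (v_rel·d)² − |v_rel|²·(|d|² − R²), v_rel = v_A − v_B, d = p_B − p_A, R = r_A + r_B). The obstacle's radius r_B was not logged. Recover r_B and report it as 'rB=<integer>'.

m = -3455
d = (17, -12);  v_rel = (5, -9),  |v_rel|² = 106
v_rel×d = (5)·(-12) − (-9)·(17) = 93
since m = R²·106 − 93²:  R² = (8649 + -3455) / 106 = 49
R = √49 = 7  ⇒  r_B = 7 − 4 = 3

rB=3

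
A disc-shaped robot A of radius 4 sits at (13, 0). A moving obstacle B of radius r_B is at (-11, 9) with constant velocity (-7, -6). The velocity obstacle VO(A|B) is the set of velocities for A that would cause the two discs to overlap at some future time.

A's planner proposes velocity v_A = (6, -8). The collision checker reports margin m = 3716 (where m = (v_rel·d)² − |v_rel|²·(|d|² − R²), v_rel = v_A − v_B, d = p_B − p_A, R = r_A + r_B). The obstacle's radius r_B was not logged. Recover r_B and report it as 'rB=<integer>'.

m = 3716
d = (-24, 9);  v_rel = (13, -2),  |v_rel|² = 173
v_rel×d = (13)·(9) − (-2)·(-24) = 69
since m = R²·173 − 69²:  R² = (4761 + 3716) / 173 = 49
R = √49 = 7  ⇒  r_B = 7 − 4 = 3

rB=3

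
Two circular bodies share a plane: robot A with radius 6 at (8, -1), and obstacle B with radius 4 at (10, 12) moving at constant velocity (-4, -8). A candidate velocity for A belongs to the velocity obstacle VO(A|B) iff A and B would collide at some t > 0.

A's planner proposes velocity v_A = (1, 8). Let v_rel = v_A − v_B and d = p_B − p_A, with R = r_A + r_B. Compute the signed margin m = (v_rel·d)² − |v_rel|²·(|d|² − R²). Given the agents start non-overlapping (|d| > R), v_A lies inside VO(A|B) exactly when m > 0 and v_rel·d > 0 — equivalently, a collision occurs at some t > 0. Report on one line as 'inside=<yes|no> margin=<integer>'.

d = (2, 13),  |d|² = 173;  R = 6+4 = 10,  c = 173−10² = 73
v_rel = (5, 16),  |v_rel|² = 281;  v_rel·d = (5)·(2) + (16)·(13) = 218
281·t² − 436·t + 73 = 0  ⇒  m = 218² − 281·73 = 27011
m = 27011 > 0,  v_rel·d = 218 > 0  ⇒  inside

inside=yes margin=27011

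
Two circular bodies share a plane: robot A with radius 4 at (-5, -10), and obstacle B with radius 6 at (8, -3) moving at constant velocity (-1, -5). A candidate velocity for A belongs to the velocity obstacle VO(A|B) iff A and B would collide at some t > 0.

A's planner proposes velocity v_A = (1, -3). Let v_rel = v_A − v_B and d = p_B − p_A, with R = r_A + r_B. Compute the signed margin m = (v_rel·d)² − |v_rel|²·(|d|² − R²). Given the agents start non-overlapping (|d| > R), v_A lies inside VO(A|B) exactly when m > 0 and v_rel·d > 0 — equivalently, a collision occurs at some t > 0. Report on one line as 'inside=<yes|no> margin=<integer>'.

d = (13, 7),  |d|² = 218;  R = 4+6 = 10,  c = 218−10² = 118
v_rel = (2, 2),  |v_rel|² = 8;  v_rel·d = (2)·(13) + (2)·(7) = 40
8·t² − 80·t + 118 = 0  ⇒  m = 40² − 8·118 = 656
m = 656 > 0,  v_rel·d = 40 > 0  ⇒  inside

inside=yes margin=656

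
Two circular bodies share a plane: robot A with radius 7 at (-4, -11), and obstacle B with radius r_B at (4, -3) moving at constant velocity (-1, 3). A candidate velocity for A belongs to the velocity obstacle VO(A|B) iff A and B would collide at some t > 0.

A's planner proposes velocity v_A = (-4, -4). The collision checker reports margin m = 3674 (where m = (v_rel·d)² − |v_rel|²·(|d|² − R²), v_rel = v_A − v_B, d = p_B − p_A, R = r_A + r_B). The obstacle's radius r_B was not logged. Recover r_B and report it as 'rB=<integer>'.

m = 3674
d = (8, 8);  v_rel = (-3, -7),  |v_rel|² = 58
v_rel×d = (-3)·(8) − (-7)·(8) = 32
since m = R²·58 − 32²:  R² = (1024 + 3674) / 58 = 81
R = √81 = 9  ⇒  r_B = 9 − 7 = 2

rB=2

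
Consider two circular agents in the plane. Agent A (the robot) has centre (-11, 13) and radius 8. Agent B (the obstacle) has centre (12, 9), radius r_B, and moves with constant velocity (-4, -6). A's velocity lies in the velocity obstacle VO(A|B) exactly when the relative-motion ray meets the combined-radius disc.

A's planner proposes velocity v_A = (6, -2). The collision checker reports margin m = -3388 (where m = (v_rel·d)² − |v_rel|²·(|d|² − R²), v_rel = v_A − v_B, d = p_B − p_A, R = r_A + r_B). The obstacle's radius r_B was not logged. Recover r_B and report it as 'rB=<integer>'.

m = -3388
d = (23, -4);  v_rel = (10, 4),  |v_rel|² = 116
v_rel×d = (10)·(-4) − (4)·(23) = -132
since m = R²·116 − (-132)²:  R² = (17424 + -3388) / 116 = 121
R = √121 = 11  ⇒  r_B = 11 − 8 = 3

rB=3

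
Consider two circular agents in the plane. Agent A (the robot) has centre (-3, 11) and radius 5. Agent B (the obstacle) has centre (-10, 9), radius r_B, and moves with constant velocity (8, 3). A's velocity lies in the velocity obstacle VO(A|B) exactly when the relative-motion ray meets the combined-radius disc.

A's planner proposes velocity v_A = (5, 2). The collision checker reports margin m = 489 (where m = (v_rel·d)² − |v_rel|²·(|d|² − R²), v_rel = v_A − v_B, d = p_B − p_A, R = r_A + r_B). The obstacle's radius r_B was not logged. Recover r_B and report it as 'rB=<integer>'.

m = 489
d = (-7, -2);  v_rel = (-3, -1),  |v_rel|² = 10
v_rel×d = (-3)·(-2) − (-1)·(-7) = -1
since m = R²·10 − (-1)²:  R² = (1 + 489) / 10 = 49
R = √49 = 7  ⇒  r_B = 7 − 5 = 2

rB=2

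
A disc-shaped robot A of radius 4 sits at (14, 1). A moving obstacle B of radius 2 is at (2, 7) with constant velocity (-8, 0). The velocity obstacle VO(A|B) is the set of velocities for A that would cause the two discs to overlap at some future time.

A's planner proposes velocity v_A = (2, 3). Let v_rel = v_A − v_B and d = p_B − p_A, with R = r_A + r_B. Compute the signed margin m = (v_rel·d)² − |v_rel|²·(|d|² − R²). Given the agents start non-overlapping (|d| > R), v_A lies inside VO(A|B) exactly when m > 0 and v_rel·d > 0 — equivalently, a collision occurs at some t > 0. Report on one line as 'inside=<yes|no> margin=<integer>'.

d = (-12, 6),  |d|² = 180;  R = 4+2 = 6,  c = 180−6² = 144
v_rel = (10, 3),  |v_rel|² = 109;  v_rel·d = (10)·(-12) + (3)·(6) = -102
109·t² + 204·t + 144 = 0  ⇒  m = (-102)² − 109·144 = -5292
m = -5292 < 0,  v_rel·d = -102 < 0  ⇒  outside

inside=no margin=-5292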